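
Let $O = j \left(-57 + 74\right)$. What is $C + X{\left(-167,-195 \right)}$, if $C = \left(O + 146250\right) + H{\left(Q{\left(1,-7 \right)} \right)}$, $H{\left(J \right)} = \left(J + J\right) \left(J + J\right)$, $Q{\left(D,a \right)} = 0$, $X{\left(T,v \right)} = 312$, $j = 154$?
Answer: $149180$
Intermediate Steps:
$H{\left(J \right)} = 4 J^{2}$ ($H{\left(J \right)} = 2 J 2 J = 4 J^{2}$)
$O = 2618$ ($O = 154 \left(-57 + 74\right) = 154 \cdot 17 = 2618$)
$C = 148868$ ($C = \left(2618 + 146250\right) + 4 \cdot 0^{2} = 148868 + 4 \cdot 0 = 148868 + 0 = 148868$)
$C + X{\left(-167,-195 \right)} = 148868 + 312 = 149180$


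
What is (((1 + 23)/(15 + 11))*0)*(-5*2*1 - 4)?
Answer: 0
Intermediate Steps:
(((1 + 23)/(15 + 11))*0)*(-5*2*1 - 4) = ((24/26)*0)*(-10*1 - 4) = ((24*(1/26))*0)*(-10 - 4) = ((12/13)*0)*(-14) = 0*(-14) = 0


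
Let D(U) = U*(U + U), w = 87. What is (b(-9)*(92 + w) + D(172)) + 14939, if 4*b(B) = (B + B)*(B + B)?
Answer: 88606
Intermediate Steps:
D(U) = 2*U**2 (D(U) = U*(2*U) = 2*U**2)
b(B) = B**2 (b(B) = ((B + B)*(B + B))/4 = ((2*B)*(2*B))/4 = (4*B**2)/4 = B**2)
(b(-9)*(92 + w) + D(172)) + 14939 = ((-9)**2*(92 + 87) + 2*172**2) + 14939 = (81*179 + 2*29584) + 14939 = (14499 + 59168) + 14939 = 73667 + 14939 = 88606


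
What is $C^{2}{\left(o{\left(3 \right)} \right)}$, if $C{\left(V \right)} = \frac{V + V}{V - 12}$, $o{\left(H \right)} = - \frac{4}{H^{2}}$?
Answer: $\frac{1}{196} \approx 0.005102$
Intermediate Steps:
$o{\left(H \right)} = - \frac{4}{H^{2}}$
$C{\left(V \right)} = \frac{2 V}{-12 + V}$ ($C{\left(V \right)} = \frac{2 V}{V - 12} = \frac{2 V}{-12 + V}$)
$C^{2}{\left(o{\left(3 \right)} \right)} = \left(\frac{2 \left(- \frac{4}{9}\right)}{-12 - \frac{4}{9}}\right)^{2} = \left(\frac{2 \left(\left(-4\right) \frac{1}{9}\right)}{-12 - \frac{4}{9}}\right)^{2} = \left(2 \left(- \frac{4}{9}\right) \frac{1}{-12 - \frac{4}{9}}\right)^{2} = \left(2 \left(- \frac{4}{9}\right) \frac{1}{- \frac{112}{9}}\right)^{2} = \left(2 \left(- \frac{4}{9}\right) \left(- \frac{9}{112}\right)\right)^{2} = \left(\frac{1}{14}\right)^{2} = \frac{1}{196}$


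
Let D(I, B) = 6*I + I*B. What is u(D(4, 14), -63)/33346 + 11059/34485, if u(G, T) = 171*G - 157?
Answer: 835114069/1149936810 ≈ 0.72623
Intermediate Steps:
D(I, B) = 6*I + B*I
u(G, T) = -157 + 171*G
u(D(4, 14), -63)/33346 + 11059/34485 = (-157 + 171*(4*(6 + 14)))/33346 + 11059/34485 = (-157 + 171*(4*20))*(1/33346) + 11059*(1/34485) = (-157 + 171*80)*(1/33346) + 11059/34485 = (-157 + 13680)*(1/33346) + 11059/34485 = 13523*(1/33346) + 11059/34485 = 13523/33346 + 11059/34485 = 835114069/1149936810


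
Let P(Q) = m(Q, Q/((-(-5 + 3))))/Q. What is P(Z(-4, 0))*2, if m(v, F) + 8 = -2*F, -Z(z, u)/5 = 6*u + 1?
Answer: 6/5 ≈ 1.2000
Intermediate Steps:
Z(z, u) = -5 - 30*u (Z(z, u) = -5*(6*u + 1) = -5*(1 + 6*u) = -5 - 30*u)
m(v, F) = -8 - 2*F
P(Q) = (-8 - Q)/Q (P(Q) = (-8 - 2*Q/((-(-5 + 3))))/Q = (-8 - 2*Q/((-1*(-2))))/Q = (-8 - 2*Q/2)/Q = (-8 - Q)/Q)
P(Z(-4, 0))*2 = ((-8 - (-5 - 30*0))/(-5 - 30*0))*2 = ((-8 - (-5 + 0))/(-5 + 0))*2 = ((-8 - 1*(-5))/(-5))*2 = -(-8 + 5)/5*2 = -1/5*(-3)*2 = (3/5)*2 = 6/5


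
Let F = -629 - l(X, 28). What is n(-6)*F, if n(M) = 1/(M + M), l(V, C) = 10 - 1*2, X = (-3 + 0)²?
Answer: 637/12 ≈ 53.083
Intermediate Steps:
X = 9 (X = (-3)² = 9)
l(V, C) = 8 (l(V, C) = 10 - 2 = 8)
n(M) = 1/(2*M)
F = -637 (F = -629 - 1*8 = -629 - 8 = -637)
n(-6)*F = ((½)/(-6))*(-637) = ((½)*(-⅙))*(-637) = -1/12*(-637) = 637/12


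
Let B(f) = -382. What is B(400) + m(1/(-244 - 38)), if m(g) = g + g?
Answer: -53863/141 ≈ -382.01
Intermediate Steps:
m(g) = 2*g
B(400) + m(1/(-244 - 38)) = -382 + 2/(-244 - 38) = -382 + 2/(-282) = -382 + 2*(-1/282) = -382 - 1/141 = -53863/141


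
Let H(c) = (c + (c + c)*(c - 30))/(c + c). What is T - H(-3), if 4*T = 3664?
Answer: 1897/2 ≈ 948.50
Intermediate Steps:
H(c) = (c + 2*c*(-30 + c))/(2*c) (H(c) = (c + (2*c)*(-30 + c))/((2*c)) = (c + 2*c*(-30 + c))*(1/(2*c)) = (c + 2*c*(-30 + c))/(2*c))
T = 916 (T = (¼)*3664 = 916)
T - H(-3) = 916 - (-59/2 - 3) = 916 - 1*(-65/2) = 916 + 65/2 = 1897/2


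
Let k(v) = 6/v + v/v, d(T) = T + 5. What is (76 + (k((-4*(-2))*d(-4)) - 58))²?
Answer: 6241/16 ≈ 390.06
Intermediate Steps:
d(T) = 5 + T
k(v) = 1 + 6/v (k(v) = 6/v + 1 = 1 + 6/v)
(76 + (k((-4*(-2))*d(-4)) - 58))² = (76 + ((6 + (-4*(-2))*(5 - 4))/(((-4*(-2))*(5 - 4))) - 58))² = (76 + ((6 + 8*1)/((8*1)) - 58))² = (76 + ((6 + 8)/8 - 58))² = (76 + ((⅛)*14 - 58))² = (76 + (7/4 - 58))² = (76 - 225/4)² = (79/4)² = 6241/16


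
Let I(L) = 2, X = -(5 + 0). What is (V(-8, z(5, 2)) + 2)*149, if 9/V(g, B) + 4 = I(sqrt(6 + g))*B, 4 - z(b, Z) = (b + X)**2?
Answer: 2533/4 ≈ 633.25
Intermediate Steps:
X = -5 (X = -1*5 = -5)
z(b, Z) = 4 - (-5 + b)**2 (z(b, Z) = 4 - (b - 5)**2 = 4 - (-5 + b)**2)
V(g, B) = 9/(-4 + 2*B)
(V(-8, z(5, 2)) + 2)*149 = (9/(2*(-2 + (4 - (-5 + 5)**2))) + 2)*149 = (9/(2*(-2 + (4 - 1*0**2))) + 2)*149 = (9/(2*(-2 + (4 - 1*0))) + 2)*149 = (9/(2*(-2 + (4 + 0))) + 2)*149 = (9/(2*(-2 + 4)) + 2)*149 = ((9/2)/2 + 2)*149 = ((9/2)*(1/2) + 2)*149 = (9/4 + 2)*149 = (17/4)*149 = 2533/4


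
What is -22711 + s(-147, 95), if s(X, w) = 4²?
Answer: -22695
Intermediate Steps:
s(X, w) = 16
-22711 + s(-147, 95) = -22711 + 16 = -22695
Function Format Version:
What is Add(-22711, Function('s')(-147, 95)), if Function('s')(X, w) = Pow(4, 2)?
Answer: -22695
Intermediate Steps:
Function('s')(X, w) = 16
Add(-22711, Function('s')(-147, 95)) = Add(-22711, 16) = -22695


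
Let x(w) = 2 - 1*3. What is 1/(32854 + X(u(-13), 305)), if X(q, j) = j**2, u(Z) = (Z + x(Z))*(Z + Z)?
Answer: 1/125879 ≈ 7.9441e-6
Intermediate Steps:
x(w) = -1 (x(w) = 2 - 3 = -1)
u(Z) = 2*Z*(-1 + Z) (u(Z) = (Z - 1)*(Z + Z) = (-1 + Z)*(2*Z) = 2*Z*(-1 + Z))
1/(32854 + X(u(-13), 305)) = 1/(32854 + 305**2) = 1/(32854 + 93025) = 1/125879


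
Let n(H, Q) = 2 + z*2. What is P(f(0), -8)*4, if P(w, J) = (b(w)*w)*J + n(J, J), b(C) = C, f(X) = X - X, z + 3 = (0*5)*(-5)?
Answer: -16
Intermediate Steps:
z = -3 (z = -3 + (0*5)*(-5) = -3 + 0*(-5) = -3 + 0 = -3)
f(X) = 0
n(H, Q) = -4 (n(H, Q) = 2 - 3*2 = 2 - 6 = -4)
P(w, J) = -4 + J*w**2 (P(w, J) = (w*w)*J - 4 = w**2*J - 4 = J*w**2 - 4 = -4 + J*w**2)
P(f(0), -8)*4 = (-4 - 8*0**2)*4 = (-4 - 8*0)*4 = (-4 + 0)*4 = -4*4 = -16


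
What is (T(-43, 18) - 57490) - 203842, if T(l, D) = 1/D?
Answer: -4703975/18 ≈ -2.6133e+5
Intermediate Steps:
(T(-43, 18) - 57490) - 203842 = (1/18 - 57490) - 203842 = -1034819/18 - 203842 = -4703975/18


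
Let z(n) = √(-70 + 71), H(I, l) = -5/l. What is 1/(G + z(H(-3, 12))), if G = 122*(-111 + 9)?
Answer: -1/12443 ≈ -8.0367e-5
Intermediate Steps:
z(n) = 1 (z(n) = √1 = 1)
G = -12444 (G = 122*(-102) = -12444)
1/(G + z(H(-3, 12))) = 1/(-12444 + 1) = 1/(-12443) = -1/12443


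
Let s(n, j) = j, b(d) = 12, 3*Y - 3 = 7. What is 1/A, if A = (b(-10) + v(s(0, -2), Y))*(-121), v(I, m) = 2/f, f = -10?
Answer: -5/7139 ≈ -0.00070038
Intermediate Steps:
Y = 10/3 (Y = 1 + (⅓)*7 = 1 + 7/3 = 10/3 ≈ 3.3333)
v(I, m) = -⅕ (v(I, m) = 2/(-10) = 2*(-⅒) = -⅕)
A = -7139/5 (A = (12 - ⅕)*(-121) = (59/5)*(-121) = -7139/5 ≈ -1427.8)
1/A = 1/(-7139/5) = -5/7139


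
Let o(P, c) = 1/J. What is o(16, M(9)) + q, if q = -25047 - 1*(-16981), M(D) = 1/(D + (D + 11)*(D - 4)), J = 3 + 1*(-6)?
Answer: -24199/3 ≈ -8066.3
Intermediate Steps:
J = -3 (J = 3 - 6 = -3)
M(D) = 1/(D + (-4 + D)*(11 + D)) (M(D) = 1/(D + (11 + D)*(-4 + D)) = 1/(D + (-4 + D)*(11 + D)))
o(P, c) = -1/3 (o(P, c) = 1/(-3) = -1/3)
q = -8066 (q = -25047 + 16981 = -8066)
o(16, M(9)) + q = -1/3 - 8066 = -24199/3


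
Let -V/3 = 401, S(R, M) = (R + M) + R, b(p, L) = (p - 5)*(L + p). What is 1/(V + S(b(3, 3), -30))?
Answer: -1/1257 ≈ -0.00079555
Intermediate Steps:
b(p, L) = (-5 + p)*(L + p)
S(R, M) = M + 2*R (S(R, M) = (M + R) + R = M + 2*R)
V = -1203 (V = -3*401 = -1203)
1/(V + S(b(3, 3), -30)) = 1/(-1203 + (-30 + 2*(3² - 5*3 - 5*3 + 3*3))) = 1/(-1203 + (-30 + 2*(9 - 15 - 15 + 9))) = 1/(-1203 + (-30 + 2*(-12))) = 1/(-1203 + (-30 - 24)) = 1/(-1203 - 54) = 1/(-1257) = -1/1257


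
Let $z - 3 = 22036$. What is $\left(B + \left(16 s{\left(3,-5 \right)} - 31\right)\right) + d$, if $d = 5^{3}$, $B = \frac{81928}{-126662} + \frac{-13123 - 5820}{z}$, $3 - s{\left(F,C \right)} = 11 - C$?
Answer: $- \frac{161218202355}{1395751909} \approx -115.51$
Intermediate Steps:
$s{\left(F,C \right)} = -8 + C$ ($s{\left(F,C \right)} = 3 - \left(11 - C\right) = 3 + \left(-11 + C\right) = -8 + C$)
$z = 22039$ ($z = 3 + 22036 = 22039$)
$B = - \frac{2102484729}{1395751909}$ ($B = \frac{81928}{-126662} + \frac{-13123 - 5820}{22039} = 81928 \left(- \frac{1}{126662}\right) + \left(-13123 - 5820\right) \frac{1}{22039} = - \frac{40964}{63331} - \frac{18943}{22039} = - \frac{2102484729}{1395751909} \approx -1.5063$)
$d = 125$
$\left(B + \left(16 s{\left(3,-5 \right)} - 31\right)\right) + d = \left(- \frac{2102484729}{1395751909} + \left(16 \left(-8 - 5\right) - 31\right)\right) + 125 = \left(- \frac{2102484729}{1395751909} + \left(16 \left(-13\right) - 31\right)\right) + 125 = \left(- \frac{2102484729}{1395751909} - 239\right) + 125 = - \frac{335687190980}{1395751909} + 125 = - \frac{161218202355}{1395751909}$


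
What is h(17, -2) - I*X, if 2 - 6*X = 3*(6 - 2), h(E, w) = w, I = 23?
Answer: 109/3 ≈ 36.333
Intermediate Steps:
X = -5/3 (X = ⅓ - (6 - 2)/2 = ⅓ - 4/2 = ⅓ - ⅙*12 = ⅓ - 2 = -5/3 ≈ -1.6667)
h(17, -2) - I*X = -2 - 23*(-5)/3 = -2 - 1*(-115/3) = -2 + 115/3 = 109/3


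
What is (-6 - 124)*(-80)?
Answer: 10400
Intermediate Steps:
(-6 - 124)*(-80) = -130*(-80) = 10400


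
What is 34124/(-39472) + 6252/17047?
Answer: -83733221/168219796 ≈ -0.49776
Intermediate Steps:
34124/(-39472) + 6252/17047 = 34124*(-1/39472) + 6252*(1/17047) = -8531/9868 + 6252/17047 = -83733221/168219796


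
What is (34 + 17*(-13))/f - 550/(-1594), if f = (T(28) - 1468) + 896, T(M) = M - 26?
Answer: 305789/454290 ≈ 0.67311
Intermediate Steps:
T(M) = -26 + M
f = -570 (f = ((-26 + 28) - 1468) + 896 = (2 - 1468) + 896 = -1466 + 896 = -570)
(34 + 17*(-13))/f - 550/(-1594) = (34 + 17*(-13))/(-570) - 550/(-1594) = (34 - 221)*(-1/570) - 550*(-1/1594) = -187*(-1/570) + 275/797 = 187/570 + 275/797 = 305789/454290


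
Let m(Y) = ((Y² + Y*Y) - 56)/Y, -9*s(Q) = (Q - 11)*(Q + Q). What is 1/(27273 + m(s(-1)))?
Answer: 3/81866 ≈ 3.6645e-5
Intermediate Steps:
s(Q) = -2*Q*(-11 + Q)/9 (s(Q) = -(Q - 11)*(Q + Q)/9 = -(-11 + Q)*2*Q/9 = -2*Q*(-11 + Q)/9)
m(Y) = (-56 + 2*Y²)/Y (m(Y) = ((Y² + Y²) - 56)/Y = (2*Y² - 56)/Y = (-56 + 2*Y²)/Y)
1/(27273 + m(s(-1))) = 1/(27273 + (-56*(-9/(2*(11 - 1*(-1)))) + 2*((2/9)*(-1)*(11 - 1*(-1))))) = 1/(27273 + (-56*(-9/(2*(11 + 1))) + 2*((2/9)*(-1)*(11 + 1)))) = 1/(27273 + (-56/((2/9)*(-1)*12) + 2*((2/9)*(-1)*12))) = 1/(27273 + (-56/(-8/3) + 2*(-8/3))) = 1/(27273 + (-56*(-3/8) - 16/3)) = 1/(27273 + (21 - 16/3)) = 1/(27273 + 47/3) = 1/(81866/3) = 3/81866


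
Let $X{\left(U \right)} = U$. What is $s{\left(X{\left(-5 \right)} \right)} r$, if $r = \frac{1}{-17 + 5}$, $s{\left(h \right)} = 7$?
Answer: $- \frac{7}{12} \approx -0.58333$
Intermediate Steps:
$r = - \frac{1}{12}$ ($r = \frac{1}{-12} = - \frac{1}{12} \approx -0.083333$)
$s{\left(X{\left(-5 \right)} \right)} r = 7 \left(- \frac{1}{12}\right) = - \frac{7}{12}$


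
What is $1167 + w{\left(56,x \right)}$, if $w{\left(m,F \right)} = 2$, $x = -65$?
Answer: $1169$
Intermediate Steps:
$1167 + w{\left(56,x \right)} = 1167 + 2 = 1169$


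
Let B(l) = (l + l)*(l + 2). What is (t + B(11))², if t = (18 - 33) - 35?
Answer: 55696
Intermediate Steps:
B(l) = 2*l*(2 + l) (B(l) = (2*l)*(2 + l) = 2*l*(2 + l))
t = -50 (t = -15 - 35 = -50)
(t + B(11))² = (-50 + 2*11*(2 + 11))² = (-50 + 2*11*13)² = (-50 + 286)² = 236² = 55696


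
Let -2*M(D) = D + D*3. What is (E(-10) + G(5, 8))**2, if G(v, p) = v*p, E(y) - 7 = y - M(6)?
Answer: 2401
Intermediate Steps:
M(D) = -2*D (M(D) = -(D + D*3)/2 = -(D + 3*D)/2 = -2*D)
E(y) = 19 + y (E(y) = 7 + (y - (-2)*6) = 7 + (y - 1*(-12)) = 7 + (y + 12) = 7 + (12 + y) = 19 + y)
G(v, p) = p*v
(E(-10) + G(5, 8))**2 = ((19 - 10) + 8*5)**2 = (9 + 40)**2 = 49**2 = 2401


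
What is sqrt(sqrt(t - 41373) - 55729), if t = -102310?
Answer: sqrt(-55729 + I*sqrt(143683)) ≈ 0.8028 + 236.07*I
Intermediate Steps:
sqrt(sqrt(t - 41373) - 55729) = sqrt(sqrt(-102310 - 41373) - 55729) = sqrt(sqrt(-143683) - 55729) = sqrt(I*sqrt(143683) - 55729) = sqrt(-55729 + I*sqrt(143683))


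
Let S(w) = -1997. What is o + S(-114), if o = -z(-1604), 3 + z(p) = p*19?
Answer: 28482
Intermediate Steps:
z(p) = -3 + 19*p (z(p) = -3 + p*19 = -3 + 19*p)
o = 30479 (o = -(-3 + 19*(-1604)) = -(-3 - 30476) = -1*(-30479) = 30479)
o + S(-114) = 30479 - 1997 = 28482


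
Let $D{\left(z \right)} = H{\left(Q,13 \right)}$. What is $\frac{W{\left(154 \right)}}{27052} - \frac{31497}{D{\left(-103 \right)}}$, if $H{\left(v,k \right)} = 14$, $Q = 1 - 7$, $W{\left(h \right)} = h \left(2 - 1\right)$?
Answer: $- \frac{106506836}{47341} \approx -2249.8$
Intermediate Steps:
$W{\left(h \right)} = h$ ($W{\left(h \right)} = h 1 = h$)
$Q = -6$ ($Q = 1 - 7 = -6$)
$D{\left(z \right)} = 14$
$\frac{W{\left(154 \right)}}{27052} - \frac{31497}{D{\left(-103 \right)}} = \frac{154}{27052} - \frac{31497}{14} = 154 \cdot \frac{1}{27052} - \frac{31497}{14} = \frac{77}{13526} - \frac{31497}{14} = - \frac{106506836}{47341}$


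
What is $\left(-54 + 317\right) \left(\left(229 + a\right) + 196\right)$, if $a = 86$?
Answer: $134393$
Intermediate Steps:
$\left(-54 + 317\right) \left(\left(229 + a\right) + 196\right) = \left(-54 + 317\right) \left(\left(229 + 86\right) + 196\right) = 263 \left(315 + 196\right) = 263 \cdot 511 = 134393$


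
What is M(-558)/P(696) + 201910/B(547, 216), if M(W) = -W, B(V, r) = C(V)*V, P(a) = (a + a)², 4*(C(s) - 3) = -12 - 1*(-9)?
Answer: 86940983333/529951104 ≈ 164.05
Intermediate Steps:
C(s) = 9/4 (C(s) = 3 + (-12 - 1*(-9))/4 = 3 + (-12 + 9)/4 = 3 + (¼)*(-3) = 3 - ¾ = 9/4)
P(a) = 4*a² (P(a) = (2*a)² = 4*a²)
B(V, r) = 9*V/4
M(-558)/P(696) + 201910/B(547, 216) = (-1*(-558))/((4*696²)) + 201910/(((9/4)*547)) = 558/((4*484416)) + 201910/(4923/4) = 558/1937664 + 201910*(4/4923) = 558*(1/1937664) + 807640/4923 = 31/107648 + 807640/4923 = 86940983333/529951104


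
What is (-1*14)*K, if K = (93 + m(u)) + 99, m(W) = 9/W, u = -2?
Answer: -2625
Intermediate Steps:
K = 375/2 (K = (93 + 9/(-2)) + 99 = (93 + 9*(-½)) + 99 = (93 - 9/2) + 99 = 177/2 + 99 = 375/2 ≈ 187.50)
(-1*14)*K = -1*14*(375/2) = -14*375/2 = -2625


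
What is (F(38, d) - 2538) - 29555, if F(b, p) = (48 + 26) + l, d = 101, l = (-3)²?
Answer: -32010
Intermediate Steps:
l = 9
F(b, p) = 83 (F(b, p) = (48 + 26) + 9 = 74 + 9 = 83)
(F(38, d) - 2538) - 29555 = (83 - 2538) - 29555 = -2455 - 29555 = -32010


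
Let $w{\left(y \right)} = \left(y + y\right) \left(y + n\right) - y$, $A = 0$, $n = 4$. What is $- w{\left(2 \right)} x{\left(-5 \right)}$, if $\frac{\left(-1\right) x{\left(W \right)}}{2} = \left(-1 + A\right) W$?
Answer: $220$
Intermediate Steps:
$w{\left(y \right)} = - y + 2 y \left(4 + y\right)$ ($w{\left(y \right)} = \left(y + y\right) \left(y + 4\right) - y = 2 y \left(4 + y\right) - y = - y + 2 y \left(4 + y\right)$)
$x{\left(W \right)} = 2 W$ ($x{\left(W \right)} = - 2 \left(-1 + 0\right) W = - 2 \left(- W\right) = 2 W$)
$- w{\left(2 \right)} x{\left(-5 \right)} = - 2 \left(7 + 2 \cdot 2\right) 2 \left(-5\right) = - 2 \left(7 + 4\right) \left(-10\right) = - 2 \cdot 11 \left(-10\right) = - 22 \left(-10\right) = \left(-1\right) \left(-220\right) = 220$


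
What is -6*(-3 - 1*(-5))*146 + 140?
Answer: -1612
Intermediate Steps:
-6*(-3 - 1*(-5))*146 + 140 = -6*(-3 + 5)*146 + 140 = -6*2*146 + 140 = -12*146 + 140 = -1752 + 140 = -1612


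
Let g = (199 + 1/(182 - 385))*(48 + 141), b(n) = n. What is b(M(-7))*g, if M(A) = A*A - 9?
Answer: 43627680/29 ≈ 1.5044e+6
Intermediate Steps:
M(A) = -9 + A² (M(A) = A² - 9 = -9 + A²)
g = 1090692/29 (g = (199 + 1/(-203))*189 = (199 - 1/203)*189 = (40396/203)*189 = 1090692/29 ≈ 37610.)
b(M(-7))*g = (-9 + (-7)²)*(1090692/29) = (-9 + 49)*(1090692/29) = 40*(1090692/29) = 43627680/29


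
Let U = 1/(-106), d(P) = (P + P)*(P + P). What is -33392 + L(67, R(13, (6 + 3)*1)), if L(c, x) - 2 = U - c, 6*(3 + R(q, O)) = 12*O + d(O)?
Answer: -3546443/106 ≈ -33457.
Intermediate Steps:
d(P) = 4*P² (d(P) = (2*P)*(2*P) = 4*P²)
U = -1/106 ≈ -0.0094340
R(q, O) = -3 + 2*O + 2*O²/3 (R(q, O) = -3 + (12*O + 4*O²)/6 = -3 + (4*O² + 12*O)/6 = -3 + (2*O + 2*O²/3) = -3 + 2*O + 2*O²/3)
L(c, x) = 211/106 - c (L(c, x) = 2 + (-1/106 - c) = 211/106 - c)
-33392 + L(67, R(13, (6 + 3)*1)) = -33392 + (211/106 - 1*67) = -33392 + (211/106 - 67) = -33392 - 6891/106 = -3546443/106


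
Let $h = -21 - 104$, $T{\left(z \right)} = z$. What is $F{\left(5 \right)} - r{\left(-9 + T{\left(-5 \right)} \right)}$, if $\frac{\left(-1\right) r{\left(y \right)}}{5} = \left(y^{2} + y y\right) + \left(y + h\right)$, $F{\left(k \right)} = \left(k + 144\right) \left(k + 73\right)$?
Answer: $12887$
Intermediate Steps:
$F{\left(k \right)} = \left(73 + k\right) \left(144 + k\right)$ ($F{\left(k \right)} = \left(144 + k\right) \left(73 + k\right) = \left(73 + k\right) \left(144 + k\right)$)
$h = -125$
$r{\left(y \right)} = 625 - 10 y^{2} - 5 y$ ($r{\left(y \right)} = - 5 \left(\left(y^{2} + y y\right) + \left(y - 125\right)\right) = - 5 \left(\left(y^{2} + y^{2}\right) + \left(-125 + y\right)\right) = - 5 \left(2 y^{2} + \left(-125 + y\right)\right) = - 5 \left(-125 + y + 2 y^{2}\right) = 625 - 10 y^{2} - 5 y$)
$F{\left(5 \right)} - r{\left(-9 + T{\left(-5 \right)} \right)} = \left(10512 + 5^{2} + 217 \cdot 5\right) - \left(625 - 10 \left(-9 - 5\right)^{2} - 5 \left(-9 - 5\right)\right) = \left(10512 + 25 + 1085\right) - \left(625 - 10 \left(-14\right)^{2} - -70\right) = 11622 - \left(625 - 1960 + 70\right) = 11622 - -1265 = 11622 + 1265 = 12887$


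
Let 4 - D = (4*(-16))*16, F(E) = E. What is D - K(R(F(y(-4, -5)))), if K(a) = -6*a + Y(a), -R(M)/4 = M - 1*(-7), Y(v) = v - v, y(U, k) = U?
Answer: 956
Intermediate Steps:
Y(v) = 0
R(M) = -28 - 4*M (R(M) = -4*(M - 1*(-7)) = -4*(M + 7) = -4*(7 + M) = -28 - 4*M)
D = 1028 (D = 4 - 4*(-16)*16 = 4 - (-64)*16 = 4 - 1*(-1024) = 4 + 1024 = 1028)
K(a) = -6*a (K(a) = -6*a + 0 = -6*a)
D - K(R(F(y(-4, -5)))) = 1028 - (-6)*(-28 - 4*(-4)) = 1028 - (-6)*(-28 + 16) = 1028 - (-6)*(-12) = 1028 - 1*72 = 1028 - 72 = 956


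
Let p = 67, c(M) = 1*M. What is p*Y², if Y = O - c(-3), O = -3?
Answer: 0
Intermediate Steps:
c(M) = M
Y = 0 (Y = -3 - 1*(-3) = -3 + 3 = 0)
p*Y² = 67*0² = 67*0 = 0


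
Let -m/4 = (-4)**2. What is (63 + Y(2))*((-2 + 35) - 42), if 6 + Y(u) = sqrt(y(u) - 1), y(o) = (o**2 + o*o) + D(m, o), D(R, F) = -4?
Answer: -513 - 9*sqrt(3) ≈ -528.59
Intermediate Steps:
m = -64 (m = -4*(-4)**2 = -4*16 = -64)
y(o) = -4 + 2*o**2 (y(o) = (o**2 + o*o) - 4 = (o**2 + o**2) - 4 = 2*o**2 - 4 = -4 + 2*o**2)
Y(u) = -6 + sqrt(-5 + 2*u**2) (Y(u) = -6 + sqrt((-4 + 2*u**2) - 1) = -6 + sqrt(-5 + 2*u**2))
(63 + Y(2))*((-2 + 35) - 42) = (63 + (-6 + sqrt(-5 + 2*2**2)))*((-2 + 35) - 42) = (63 + (-6 + sqrt(-5 + 2*4)))*(33 - 42) = (63 + (-6 + sqrt(-5 + 8)))*(-9) = (63 + (-6 + sqrt(3)))*(-9) = (57 + sqrt(3))*(-9) = -513 - 9*sqrt(3)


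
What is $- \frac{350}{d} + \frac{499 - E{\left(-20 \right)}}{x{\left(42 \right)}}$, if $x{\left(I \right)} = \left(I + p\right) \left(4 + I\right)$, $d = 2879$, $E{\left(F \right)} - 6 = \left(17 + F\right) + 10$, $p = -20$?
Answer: $\frac{522497}{1456774} \approx 0.35867$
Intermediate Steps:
$E{\left(F \right)} = 33 + F$ ($E{\left(F \right)} = 6 + \left(\left(17 + F\right) + 10\right) = 6 + \left(27 + F\right) = 33 + F$)
$x{\left(I \right)} = \left(-20 + I\right) \left(4 + I\right)$ ($x{\left(I \right)} = \left(I - 20\right) \left(4 + I\right) = \left(-20 + I\right) \left(4 + I\right)$)
$- \frac{350}{d} + \frac{499 - E{\left(-20 \right)}}{x{\left(42 \right)}} = - \frac{350}{2879} + \frac{499 - \left(33 - 20\right)}{-80 + 42^{2} - 672} = \left(-350\right) \frac{1}{2879} + \frac{499 - 13}{-80 + 1764 - 672} = - \frac{350}{2879} + \frac{499 - 13}{1012} = - \frac{350}{2879} + 486 \cdot \frac{1}{1012} = - \frac{350}{2879} + \frac{243}{506} = \frac{522497}{1456774}$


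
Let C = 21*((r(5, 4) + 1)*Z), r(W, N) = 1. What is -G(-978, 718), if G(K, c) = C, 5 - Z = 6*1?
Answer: 42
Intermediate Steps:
Z = -1 (Z = 5 - 6 = -1)
C = -42 (C = 21*((1 + 1)*(-1)) = 21*(2*(-1)) = 21*(-2) = -42)
G(K, c) = -42
-G(-978, 718) = -1*(-42) = 42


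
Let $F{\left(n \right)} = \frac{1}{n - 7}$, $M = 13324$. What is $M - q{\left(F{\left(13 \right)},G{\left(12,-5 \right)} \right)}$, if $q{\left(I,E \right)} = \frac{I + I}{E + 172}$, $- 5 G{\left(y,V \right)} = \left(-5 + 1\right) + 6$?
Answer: $\frac{34295971}{2574} \approx 13324.0$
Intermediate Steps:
$G{\left(y,V \right)} = - \frac{2}{5}$ ($G{\left(y,V \right)} = - \frac{\left(-5 + 1\right) + 6}{5} = - \frac{-4 + 6}{5} = \left(- \frac{1}{5}\right) 2 = - \frac{2}{5}$)
$F{\left(n \right)} = \frac{1}{-7 + n}$
$q{\left(I,E \right)} = \frac{2 I}{172 + E}$
$M - q{\left(F{\left(13 \right)},G{\left(12,-5 \right)} \right)} = 13324 - \frac{2}{\left(-7 + 13\right) \left(172 - \frac{2}{5}\right)} = 13324 - \frac{2}{6 \cdot \frac{858}{5}} = 13324 - 2 \cdot \frac{1}{6} \cdot \frac{5}{858} = 13324 - \frac{5}{2574} = \frac{34295971}{2574}$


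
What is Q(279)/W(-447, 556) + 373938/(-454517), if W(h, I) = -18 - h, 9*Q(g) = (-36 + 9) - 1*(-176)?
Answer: -1376051585/1754890137 ≈ -0.78412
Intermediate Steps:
Q(g) = 149/9 (Q(g) = ((-36 + 9) - 1*(-176))/9 = (-27 + 176)/9 = (⅑)*149 = 149/9)
Q(279)/W(-447, 556) + 373938/(-454517) = 149/(9*(-18 - 1*(-447))) + 373938/(-454517) = 149/(9*(-18 + 447)) + 373938*(-1/454517) = (149/9)/429 - 373938/454517 = (149/9)*(1/429) - 373938/454517 = 149/3861 - 373938/454517 = -1376051585/1754890137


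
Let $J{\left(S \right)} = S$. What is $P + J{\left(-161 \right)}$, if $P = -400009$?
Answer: $-400170$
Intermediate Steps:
$P + J{\left(-161 \right)} = -400009 - 161 = -400170$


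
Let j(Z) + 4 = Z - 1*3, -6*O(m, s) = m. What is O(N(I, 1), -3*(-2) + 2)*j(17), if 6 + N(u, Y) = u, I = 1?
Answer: 25/3 ≈ 8.3333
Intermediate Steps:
N(u, Y) = -6 + u
O(m, s) = -m/6
j(Z) = -7 + Z (j(Z) = -4 + (Z - 1*3) = -4 + (Z - 3) = -4 + (-3 + Z) = -7 + Z)
O(N(I, 1), -3*(-2) + 2)*j(17) = (-(-6 + 1)/6)*(-7 + 17) = -1/6*(-5)*10 = (5/6)*10 = 25/3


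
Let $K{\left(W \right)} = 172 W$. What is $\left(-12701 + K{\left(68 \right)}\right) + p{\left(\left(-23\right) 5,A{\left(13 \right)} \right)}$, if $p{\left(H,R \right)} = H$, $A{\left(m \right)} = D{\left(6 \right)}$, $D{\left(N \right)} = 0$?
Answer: $-1120$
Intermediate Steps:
$A{\left(m \right)} = 0$
$\left(-12701 + K{\left(68 \right)}\right) + p{\left(\left(-23\right) 5,A{\left(13 \right)} \right)} = \left(-12701 + 172 \cdot 68\right) - 115 = \left(-12701 + 11696\right) - 115 = -1005 - 115 = -1120$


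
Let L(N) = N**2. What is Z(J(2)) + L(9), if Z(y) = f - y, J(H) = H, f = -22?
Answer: 57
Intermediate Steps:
Z(y) = -22 - y
Z(J(2)) + L(9) = (-22 - 1*2) + 9**2 = (-22 - 2) + 81 = -24 + 81 = 57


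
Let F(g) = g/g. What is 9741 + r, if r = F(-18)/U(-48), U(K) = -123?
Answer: 1198142/123 ≈ 9741.0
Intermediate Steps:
F(g) = 1
r = -1/123 (r = 1/(-123) = 1*(-1/123) = -1/123 ≈ -0.0081301)
9741 + r = 9741 - 1/123 = 1198142/123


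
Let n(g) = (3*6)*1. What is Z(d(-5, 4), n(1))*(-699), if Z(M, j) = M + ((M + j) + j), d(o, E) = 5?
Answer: -32154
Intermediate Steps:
n(g) = 18 (n(g) = 18*1 = 18)
Z(M, j) = 2*M + 2*j (Z(M, j) = M + (M + 2*j) = 2*M + 2*j)
Z(d(-5, 4), n(1))*(-699) = (2*5 + 2*18)*(-699) = (10 + 36)*(-699) = 46*(-699) = -32154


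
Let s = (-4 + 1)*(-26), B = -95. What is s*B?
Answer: -7410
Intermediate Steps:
s = 78 (s = -3*(-26) = 78)
s*B = 78*(-95) = -7410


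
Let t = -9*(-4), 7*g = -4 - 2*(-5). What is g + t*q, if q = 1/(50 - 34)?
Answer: 87/28 ≈ 3.1071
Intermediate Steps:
g = 6/7 (g = (-4 - 2*(-5))/7 = (-4 + 10)/7 = (⅐)*6 = 6/7 ≈ 0.85714)
t = 36
q = 1/16 ≈ 0.062500
g + t*q = 6/7 + 36*(1/16) = 6/7 + 9/4 = 87/28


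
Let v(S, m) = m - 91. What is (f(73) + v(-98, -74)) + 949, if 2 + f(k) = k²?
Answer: 6111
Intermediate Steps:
v(S, m) = -91 + m
f(k) = -2 + k²
(f(73) + v(-98, -74)) + 949 = ((-2 + 73²) + (-91 - 74)) + 949 = ((-2 + 5329) - 165) + 949 = (5327 - 165) + 949 = 5162 + 949 = 6111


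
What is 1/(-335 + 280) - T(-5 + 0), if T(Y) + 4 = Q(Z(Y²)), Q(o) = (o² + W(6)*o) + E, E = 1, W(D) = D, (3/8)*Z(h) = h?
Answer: -2396524/495 ≈ -4841.5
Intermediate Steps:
Z(h) = 8*h/3
Q(o) = 1 + o² + 6*o (Q(o) = (o² + 6*o) + 1 = 1 + o² + 6*o)
T(Y) = -3 + 16*Y² + 64*Y⁴/9 (T(Y) = -4 + (1 + (8*Y²/3)² + 6*(8*Y²/3)) = -4 + (1 + 64*Y⁴/9 + 16*Y²) = -4 + (1 + 16*Y² + 64*Y⁴/9) = -3 + 16*Y² + 64*Y⁴/9)
1/(-335 + 280) - T(-5 + 0) = 1/(-335 + 280) - (-3 + 16*(-5 + 0)² + 64*(-5 + 0)⁴/9) = 1/(-55) - (-3 + 16*(-5)² + (64/9)*(-5)⁴) = -1/55 - (-3 + 16*25 + (64/9)*625) = -1/55 - (-3 + 400 + 40000/9) = -1/55 - 1*43573/9 = -1/55 - 43573/9 = -2396524/495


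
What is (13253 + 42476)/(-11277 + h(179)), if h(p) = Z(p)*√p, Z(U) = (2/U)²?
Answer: -156713383578969/31711619204005 - 1734868*√179/31711619204005 ≈ -4.9418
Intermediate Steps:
Z(U) = 4/U²
h(p) = 4/p^(3/2) (h(p) = (4/p²)*√p = 4/p^(3/2))
(13253 + 42476)/(-11277 + h(179)) = (13253 + 42476)/(-11277 + 4/179^(3/2)) = 55729/(-11277 + 4*(√179/32041)) = 55729/(-11277 + 4*√179/32041)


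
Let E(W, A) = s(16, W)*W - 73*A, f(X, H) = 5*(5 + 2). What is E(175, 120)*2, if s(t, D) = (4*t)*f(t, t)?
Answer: 766480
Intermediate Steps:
f(X, H) = 35 (f(X, H) = 5*7 = 35)
s(t, D) = 140*t (s(t, D) = (4*t)*35 = 140*t)
E(W, A) = -73*A + 2240*W (E(W, A) = (140*16)*W - 73*A = 2240*W - 73*A = -73*A + 2240*W)
E(175, 120)*2 = (-73*120 + 2240*175)*2 = (-8760 + 392000)*2 = 383240*2 = 766480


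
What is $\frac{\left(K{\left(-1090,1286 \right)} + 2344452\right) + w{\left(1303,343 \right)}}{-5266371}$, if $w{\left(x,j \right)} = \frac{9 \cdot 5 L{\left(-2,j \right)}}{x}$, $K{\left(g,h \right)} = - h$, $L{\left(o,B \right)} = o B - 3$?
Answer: $- \frac{3053114293}{6862081413} \approx -0.44493$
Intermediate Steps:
$L{\left(o,B \right)} = -3 + B o$ ($L{\left(o,B \right)} = B o - 3 = -3 + B o$)
$w{\left(x,j \right)} = \frac{-135 - 90 j}{x}$ ($w{\left(x,j \right)} = \frac{9 \cdot 5 \left(-3 + j \left(-2\right)\right)}{x} = \frac{45 \left(-3 - 2 j\right)}{x} = \frac{-135 - 90 j}{x}$)
$\frac{\left(K{\left(-1090,1286 \right)} + 2344452\right) + w{\left(1303,343 \right)}}{-5266371} = \frac{\left(\left(-1\right) 1286 + 2344452\right) + \frac{45 \left(-3 - 686\right)}{1303}}{-5266371} = \left(\left(-1286 + 2344452\right) + 45 \cdot \frac{1}{1303} \left(-3 - 686\right)\right) \left(- \frac{1}{5266371}\right) = \left(2343166 + 45 \cdot \frac{1}{1303} \left(-689\right)\right) \left(- \frac{1}{5266371}\right) = \left(2343166 - \frac{31005}{1303}\right) \left(- \frac{1}{5266371}\right) = \frac{3053114293}{1303} \left(- \frac{1}{5266371}\right) = - \frac{3053114293}{6862081413}$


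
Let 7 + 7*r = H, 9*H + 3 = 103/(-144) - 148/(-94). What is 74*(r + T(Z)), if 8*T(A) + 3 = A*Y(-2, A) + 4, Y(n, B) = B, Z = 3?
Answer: 3407959/213192 ≈ 15.985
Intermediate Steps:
T(A) = ⅛ + A²/8 (T(A) = -3/8 + (A*A + 4)/8 = -3/8 + (A² + 4)/8 = -3/8 + (4 + A²)/8 = -3/8 + (½ + A²/8) = ⅛ + A²/8)
H = -14489/60912 (H = -⅓ + (103/(-144) - 148/(-94))/9 = -⅓ + (103*(-1/144) - 148*(-1/94))/9 = -⅓ + (-103/144 + 74/47)/9 = -⅓ + (⅑)*(5815/6768) = -⅓ + 5815/60912 = -14489/60912 ≈ -0.23787)
r = -440873/426384 (r = -1 + (⅐)*(-14489/60912) = -1 - 14489/426384 = -440873/426384 ≈ -1.0340)
74*(r + T(Z)) = 74*(-440873/426384 + (⅛ + (⅛)*3²)) = 74*(-440873/426384 + (⅛ + (⅛)*9)) = 74*(-440873/426384 + (⅛ + 9/8)) = 74*(-440873/426384 + 5/4) = 74*(92107/426384) = 3407959/213192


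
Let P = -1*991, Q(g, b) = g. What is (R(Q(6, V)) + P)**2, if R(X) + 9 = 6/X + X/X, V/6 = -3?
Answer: 996004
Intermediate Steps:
V = -18 (V = 6*(-3) = -18)
P = -991
R(X) = -8 + 6/X (R(X) = -9 + (6/X + X/X) = -9 + (6/X + 1) = -9 + (1 + 6/X) = -8 + 6/X)
(R(Q(6, V)) + P)**2 = ((-8 + 6/6) - 991)**2 = ((-8 + 6*(1/6)) - 991)**2 = ((-8 + 1) - 991)**2 = (-7 - 991)**2 = (-998)**2 = 996004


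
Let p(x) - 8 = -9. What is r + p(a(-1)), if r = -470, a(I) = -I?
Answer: -471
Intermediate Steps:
p(x) = -1 (p(x) = 8 - 9 = -1)
r + p(a(-1)) = -470 - 1 = -471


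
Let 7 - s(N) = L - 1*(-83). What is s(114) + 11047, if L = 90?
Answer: 10881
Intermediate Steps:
s(N) = -166 (s(N) = 7 - (90 - 1*(-83)) = 7 - (90 + 83) = 7 - 1*173 = 7 - 173 = -166)
s(114) + 11047 = -166 + 11047 = 10881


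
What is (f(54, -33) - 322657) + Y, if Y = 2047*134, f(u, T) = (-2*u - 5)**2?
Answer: -35590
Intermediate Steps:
f(u, T) = (-5 - 2*u)**2
Y = 274298
(f(54, -33) - 322657) + Y = ((5 + 2*54)**2 - 322657) + 274298 = ((5 + 108)**2 - 322657) + 274298 = (113**2 - 322657) + 274298 = (12769 - 322657) + 274298 = -309888 + 274298 = -35590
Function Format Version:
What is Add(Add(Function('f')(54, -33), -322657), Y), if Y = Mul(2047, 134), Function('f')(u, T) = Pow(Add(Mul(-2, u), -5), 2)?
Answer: -35590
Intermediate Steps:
Function('f')(u, T) = Pow(Add(-5, Mul(-2, u)), 2)
Y = 274298
Add(Add(Function('f')(54, -33), -322657), Y) = Add(Add(Pow(Add(5, Mul(2, 54)), 2), -322657), 274298) = Add(Add(Pow(Add(5, 108), 2), -322657), 274298) = Add(Add(Pow(113, 2), -322657), 274298) = Add(Add(12769, -322657), 274298) = Add(-309888, 274298) = -35590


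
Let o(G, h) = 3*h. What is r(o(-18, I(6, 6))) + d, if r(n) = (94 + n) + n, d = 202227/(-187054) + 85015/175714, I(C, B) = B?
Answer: 21700046597/167693911 ≈ 129.40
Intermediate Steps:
d = -100161833/167693911 (d = 202227*(-1/187054) + 85015*(1/175714) = -202227/187054 + 1735/3586 = -100161833/167693911 ≈ -0.59729)
r(n) = 94 + 2*n
r(o(-18, I(6, 6))) + d = (94 + 2*(3*6)) - 100161833/167693911 = (94 + 2*18) - 100161833/167693911 = (94 + 36) - 100161833/167693911 = 130 - 100161833/167693911 = 21700046597/167693911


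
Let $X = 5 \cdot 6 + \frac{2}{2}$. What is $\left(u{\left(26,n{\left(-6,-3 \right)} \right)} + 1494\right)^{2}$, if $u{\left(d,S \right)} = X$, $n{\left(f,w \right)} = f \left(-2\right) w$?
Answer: $2325625$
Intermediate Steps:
$n{\left(f,w \right)} = - 2 f w$
$X = 31$ ($X = 30 + 2 \cdot \frac{1}{2} = 30 + 1 = 31$)
$u{\left(d,S \right)} = 31$
$\left(u{\left(26,n{\left(-6,-3 \right)} \right)} + 1494\right)^{2} = \left(31 + 1494\right)^{2} = 1525^{2} = 2325625$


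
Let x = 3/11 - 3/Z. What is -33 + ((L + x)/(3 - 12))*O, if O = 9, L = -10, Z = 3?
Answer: -245/11 ≈ -22.273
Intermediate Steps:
x = -8/11 (x = 3/11 - 3/3 = 3*(1/11) - 3*⅓ = 3/11 - 1 = -8/11 ≈ -0.72727)
-33 + ((L + x)/(3 - 12))*O = -33 + ((-10 - 8/11)/(3 - 12))*9 = -33 - 118/11/(-9)*9 = -33 - 118/11*(-⅑)*9 = -33 + (118/99)*9 = -33 + 118/11 = -245/11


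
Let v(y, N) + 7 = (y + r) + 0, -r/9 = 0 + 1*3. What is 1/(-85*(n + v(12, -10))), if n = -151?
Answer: 1/14705 ≈ 6.8004e-5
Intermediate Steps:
r = -27 (r = -9*(0 + 1*3) = -9*(0 + 3) = -9*3 = -27)
v(y, N) = -34 + y (v(y, N) = -7 + ((y - 27) + 0) = -7 + ((-27 + y) + 0) = -7 + (-27 + y) = -34 + y)
1/(-85*(n + v(12, -10))) = 1/(-85*(-151 + (-34 + 12))) = 1/(-85*(-151 - 22)) = 1/(-85*(-173)) = 1/14705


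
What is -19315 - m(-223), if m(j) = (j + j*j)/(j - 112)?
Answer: -6421019/335 ≈ -19167.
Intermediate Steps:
m(j) = (j + j²)/(-112 + j)
-19315 - m(-223) = -19315 - (-223)*(1 - 223)/(-112 - 223) = -19315 - (-223)*(-222)/(-335) = -19315 - (-223)*(-1)*(-222)/335 = -19315 - 1*(-49506/335) = -19315 + 49506/335 = -6421019/335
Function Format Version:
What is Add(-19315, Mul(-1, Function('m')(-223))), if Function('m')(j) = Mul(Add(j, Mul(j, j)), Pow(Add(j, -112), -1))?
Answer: Rational(-6421019, 335) ≈ -19167.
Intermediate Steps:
Function('m')(j) = Mul(Pow(Add(-112, j), -1), Add(j, Pow(j, 2))) (Function('m')(j) = Mul(Add(j, Pow(j, 2)), Pow(Add(-112, j), -1)) = Mul(Pow(Add(-112, j), -1), Add(j, Pow(j, 2))))
Add(-19315, Mul(-1, Function('m')(-223))) = Add(-19315, Mul(-1, Mul(-223, Pow(Add(-112, -223), -1), Add(1, -223)))) = Add(-19315, Mul(-1, Mul(-223, Pow(-335, -1), -222))) = Add(-19315, Mul(-1, Mul(-223, Rational(-1, 335), -222))) = Add(-19315, Mul(-1, Rational(-49506, 335))) = Add(-19315, Rational(49506, 335)) = Rational(-6421019, 335)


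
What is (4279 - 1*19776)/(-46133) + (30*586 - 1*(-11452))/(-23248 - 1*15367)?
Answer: -740916601/1781425795 ≈ -0.41591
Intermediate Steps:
(4279 - 1*19776)/(-46133) + (30*586 - 1*(-11452))/(-23248 - 1*15367) = (4279 - 19776)*(-1/46133) + (17580 + 11452)/(-23248 - 15367) = -15497*(-1/46133) + 29032/(-38615) = 15497/46133 + 29032*(-1/38615) = 15497/46133 - 29032/38615 = -740916601/1781425795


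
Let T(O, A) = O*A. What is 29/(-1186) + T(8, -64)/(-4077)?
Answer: 488999/4835322 ≈ 0.10113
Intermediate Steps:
T(O, A) = A*O
29/(-1186) + T(8, -64)/(-4077) = 29/(-1186) - 64*8/(-4077) = 29*(-1/1186) - 512*(-1/4077) = -29/1186 + 512/4077 = 488999/4835322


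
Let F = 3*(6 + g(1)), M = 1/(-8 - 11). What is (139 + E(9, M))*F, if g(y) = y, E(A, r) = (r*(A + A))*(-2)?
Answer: 56217/19 ≈ 2958.8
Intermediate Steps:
M = -1/19 (M = 1/(-19) = -1/19 ≈ -0.052632)
E(A, r) = -4*A*r (E(A, r) = (r*(2*A))*(-2) = (2*A*r)*(-2) = -4*A*r)
F = 21 (F = 3*(6 + 1) = 3*7 = 21)
(139 + E(9, M))*F = (139 - 4*9*(-1/19))*21 = (139 + 36/19)*21 = (2677/19)*21 = 56217/19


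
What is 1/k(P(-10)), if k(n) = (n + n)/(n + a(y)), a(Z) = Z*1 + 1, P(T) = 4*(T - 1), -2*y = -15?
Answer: 71/176 ≈ 0.40341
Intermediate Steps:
y = 15/2 (y = -1/2*(-15) = 15/2 ≈ 7.5000)
P(T) = -4 + 4*T (P(T) = 4*(-1 + T) = -4 + 4*T)
a(Z) = 1 + Z (a(Z) = Z + 1 = 1 + Z)
k(n) = 2*n/(17/2 + n) (k(n) = (n + n)/(n + (1 + 15/2)) = (2*n)/(n + 17/2) = (2*n)/(17/2 + n) = 2*n/(17/2 + n))
1/k(P(-10)) = 1/(4*(-4 + 4*(-10))/(17 + 2*(-4 + 4*(-10)))) = 1/(4*(-4 - 40)/(17 + 2*(-4 - 40))) = 1/(4*(-44)/(17 + 2*(-44))) = 1/(4*(-44)/(17 - 88)) = 1/(4*(-44)/(-71)) = 1/(4*(-44)*(-1/71)) = 1/(176/71) = 71/176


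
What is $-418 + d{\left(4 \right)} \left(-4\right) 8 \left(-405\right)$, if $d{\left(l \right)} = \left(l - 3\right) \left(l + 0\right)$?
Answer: $51422$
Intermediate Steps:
$d{\left(l \right)} = l \left(-3 + l\right)$ ($d{\left(l \right)} = \left(-3 + l\right) l = l \left(-3 + l\right)$)
$-418 + d{\left(4 \right)} \left(-4\right) 8 \left(-405\right) = -418 + 4 \left(-3 + 4\right) \left(-4\right) 8 \left(-405\right) = -418 + 4 \cdot 1 \left(-4\right) 8 \left(-405\right) = -418 + 4 \left(-4\right) 8 \left(-405\right) = -418 + \left(-16\right) 8 \left(-405\right) = -418 - -51840 = -418 + 51840 = 51422$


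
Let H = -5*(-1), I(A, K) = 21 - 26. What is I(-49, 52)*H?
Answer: -25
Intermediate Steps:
I(A, K) = -5
H = 5
I(-49, 52)*H = -5*5 = -25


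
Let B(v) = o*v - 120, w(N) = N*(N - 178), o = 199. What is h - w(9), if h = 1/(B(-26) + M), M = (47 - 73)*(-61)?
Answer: 5639867/3708 ≈ 1521.0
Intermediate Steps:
w(N) = N*(-178 + N)
B(v) = -120 + 199*v (B(v) = 199*v - 120 = -120 + 199*v)
M = 1586 (M = -26*(-61) = 1586)
h = -1/3708 (h = 1/((-120 + 199*(-26)) + 1586) = 1/((-120 - 5174) + 1586) = 1/(-5294 + 1586) = 1/(-3708) = -1/3708 ≈ -0.00026969)
h - w(9) = -1/3708 - 9*(-178 + 9) = -1/3708 - 9*(-169) = -1/3708 - 1*(-1521) = -1/3708 + 1521 = 5639867/3708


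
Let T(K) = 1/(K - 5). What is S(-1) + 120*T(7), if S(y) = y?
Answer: 59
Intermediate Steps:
T(K) = 1/(-5 + K)
S(-1) + 120*T(7) = -1 + 120/(-5 + 7) = -1 + 120/2 = -1 + 120*(½) = -1 + 60 = 59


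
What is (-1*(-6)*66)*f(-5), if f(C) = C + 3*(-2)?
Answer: -4356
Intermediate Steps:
f(C) = -6 + C (f(C) = C - 6 = -6 + C)
(-1*(-6)*66)*f(-5) = (-1*(-6)*66)*(-6 - 5) = (6*66)*(-11) = 396*(-11) = -4356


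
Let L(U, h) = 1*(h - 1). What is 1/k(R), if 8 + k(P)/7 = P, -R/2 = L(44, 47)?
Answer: -1/700 ≈ -0.0014286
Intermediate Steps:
L(U, h) = -1 + h (L(U, h) = 1*(-1 + h) = -1 + h)
R = -92 (R = -2*(-1 + 47) = -2*46 = -92)
k(P) = -56 + 7*P
1/k(R) = 1/(-56 + 7*(-92)) = 1/(-56 - 644) = 1/(-700) = -1/700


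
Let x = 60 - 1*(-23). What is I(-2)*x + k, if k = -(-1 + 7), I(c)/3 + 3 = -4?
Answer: -1749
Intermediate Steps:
I(c) = -21 (I(c) = -9 + 3*(-4) = -9 - 12 = -21)
x = 83 (x = 60 + 23 = 83)
k = -6 (k = -1*6 = -6)
I(-2)*x + k = -21*83 - 6 = -1743 - 6 = -1749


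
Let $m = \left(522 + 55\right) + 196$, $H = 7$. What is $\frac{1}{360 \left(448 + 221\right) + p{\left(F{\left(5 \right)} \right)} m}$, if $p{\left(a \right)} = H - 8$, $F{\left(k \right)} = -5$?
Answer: $\frac{1}{240067} \approx 4.1655 \cdot 10^{-6}$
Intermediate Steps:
$m = 773$ ($m = 577 + 196 = 773$)
$p{\left(a \right)} = -1$ ($p{\left(a \right)} = 7 - 8 = -1$)
$\frac{1}{360 \left(448 + 221\right) + p{\left(F{\left(5 \right)} \right)} m} = \frac{1}{360 \left(448 + 221\right) - 773} = \frac{1}{360 \cdot 669 - 773} = \frac{1}{240840 - 773} = \frac{1}{240067}$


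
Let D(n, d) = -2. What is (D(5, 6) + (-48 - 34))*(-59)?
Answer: 4956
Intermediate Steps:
(D(5, 6) + (-48 - 34))*(-59) = (-2 + (-48 - 34))*(-59) = (-2 - 82)*(-59) = -84*(-59) = 4956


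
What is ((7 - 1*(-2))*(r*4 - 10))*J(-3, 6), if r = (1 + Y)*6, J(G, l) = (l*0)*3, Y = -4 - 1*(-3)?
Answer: 0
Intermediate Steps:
Y = -1 (Y = -4 + 3 = -1)
J(G, l) = 0 (J(G, l) = 0*3 = 0)
r = 0 (r = (1 - 1)*6 = 0*6 = 0)
((7 - 1*(-2))*(r*4 - 10))*J(-3, 6) = ((7 - 1*(-2))*(0*4 - 10))*0 = ((7 + 2)*(0 - 10))*0 = (9*(-10))*0 = -90*0 = 0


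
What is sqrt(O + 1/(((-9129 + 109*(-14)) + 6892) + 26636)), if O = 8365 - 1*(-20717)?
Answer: sqrt(15214950042451)/22873 ≈ 170.53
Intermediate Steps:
O = 29082 (O = 8365 + 20717 = 29082)
sqrt(O + 1/(((-9129 + 109*(-14)) + 6892) + 26636)) = sqrt(29082 + 1/(((-9129 + 109*(-14)) + 6892) + 26636)) = sqrt(29082 + 1/(((-9129 - 1526) + 6892) + 26636)) = sqrt(29082 + 1/((-10655 + 6892) + 26636)) = sqrt(29082 + 1/(-3763 + 26636)) = sqrt(29082 + 1/22873) = sqrt(665192587/22873) = sqrt(15214950042451)/22873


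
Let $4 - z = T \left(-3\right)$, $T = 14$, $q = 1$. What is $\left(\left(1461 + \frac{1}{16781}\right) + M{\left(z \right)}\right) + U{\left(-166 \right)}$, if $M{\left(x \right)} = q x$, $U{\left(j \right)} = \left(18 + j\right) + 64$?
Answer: $\frac{23879364}{16781} \approx 1423.0$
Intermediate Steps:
$U{\left(j \right)} = 82 + j$
$z = 46$ ($z = 4 - 14 \left(-3\right) = 4 - -42 = 4 + 42 = 46$)
$M{\left(x \right)} = x$ ($M{\left(x \right)} = 1 x = x$)
$\left(\left(1461 + \frac{1}{16781}\right) + M{\left(z \right)}\right) + U{\left(-166 \right)} = \left(\left(1461 + \frac{1}{16781}\right) + 46\right) + \left(82 - 166\right) = \left(\left(1461 + \frac{1}{16781}\right) + 46\right) - 84 = \left(\frac{24517042}{16781} + 46\right) - 84 = \frac{25288968}{16781} - 84 = \frac{23879364}{16781}$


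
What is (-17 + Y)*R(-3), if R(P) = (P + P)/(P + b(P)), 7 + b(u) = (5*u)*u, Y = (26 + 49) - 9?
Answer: -42/5 ≈ -8.4000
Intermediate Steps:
Y = 66 (Y = 75 - 9 = 66)
b(u) = -7 + 5*u**2 (b(u) = -7 + (5*u)*u = -7 + 5*u**2)
R(P) = 2*P/(-7 + P + 5*P**2) (R(P) = (P + P)/(P + (-7 + 5*P**2)) = (2*P)/(-7 + P + 5*P**2) = 2*P/(-7 + P + 5*P**2))
(-17 + Y)*R(-3) = (-17 + 66)*(2*(-3)/(-7 - 3 + 5*(-3)**2)) = 49*(2*(-3)/(-7 - 3 + 5*9)) = 49*(2*(-3)/(-7 - 3 + 45)) = 49*(2*(-3)/35) = 49*(2*(-3)*(1/35)) = 49*(-6/35) = -42/5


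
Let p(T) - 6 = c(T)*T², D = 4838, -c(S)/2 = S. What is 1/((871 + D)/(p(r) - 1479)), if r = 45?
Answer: -61241/1903 ≈ -32.181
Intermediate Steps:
c(S) = -2*S
p(T) = 6 - 2*T³ (p(T) = 6 + (-2*T)*T² = 6 - 2*T³)
1/((871 + D)/(p(r) - 1479)) = 1/((871 + 4838)/((6 - 2*45³) - 1479)) = 1/(5709/((6 - 2*91125) - 1479)) = 1/(5709/((6 - 182250) - 1479)) = 1/(5709/(-182244 - 1479)) = 1/(5709/(-183723)) = 1/(5709*(-1/183723)) = 1/(-1903/61241) = -61241/1903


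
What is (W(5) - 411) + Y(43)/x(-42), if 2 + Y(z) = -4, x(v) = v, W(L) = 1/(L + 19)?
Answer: -69017/168 ≈ -410.82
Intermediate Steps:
W(L) = 1/(19 + L)
Y(z) = -6 (Y(z) = -2 - 4 = -6)
(W(5) - 411) + Y(43)/x(-42) = (1/(19 + 5) - 411) - 6/(-42) = (1/24 - 411) - 6*(-1/42) = (1/24 - 411) + ⅐ = -9863/24 + ⅐ = -69017/168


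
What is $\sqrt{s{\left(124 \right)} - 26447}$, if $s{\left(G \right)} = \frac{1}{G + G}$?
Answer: $\frac{17 i \sqrt{1407090}}{124} \approx 162.63 i$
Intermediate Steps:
$s{\left(G \right)} = \frac{1}{2 G}$
$\sqrt{s{\left(124 \right)} - 26447} = \sqrt{\frac{1}{2 \cdot 124} - 26447} = \sqrt{\frac{1}{2} \cdot \frac{1}{124} - 26447} = \sqrt{\frac{1}{248} - 26447} = \sqrt{- \frac{6558855}{248}} = \frac{17 i \sqrt{1407090}}{124}$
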